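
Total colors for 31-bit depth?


Colors = 2^bits = 2^31
= 2,147,483,648 colors


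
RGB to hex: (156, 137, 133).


R = 156 → 9C (hex)
G = 137 → 89 (hex)
B = 133 → 85 (hex)
Hex = #9C8985


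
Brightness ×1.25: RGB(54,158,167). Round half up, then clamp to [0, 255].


Multiply each channel by 1.25, round half up, clamp to [0, 255]
R: 54×1.25 = 67.5 → round → 68
G: 158×1.25 = 197.5 → round → 198
B: 167×1.25 = 208.75 → round → 209
= RGB(68, 198, 209)


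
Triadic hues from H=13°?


Triadic: equally spaced at 120° intervals
H1 = 13°
H2 = (13 + 120) mod 360 = 133°
H3 = (13 + 240) mod 360 = 253°
Triadic = 13°, 133°, 253°


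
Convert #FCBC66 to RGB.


FC → 252 (R)
BC → 188 (G)
66 → 102 (B)
= RGB(252, 188, 102)


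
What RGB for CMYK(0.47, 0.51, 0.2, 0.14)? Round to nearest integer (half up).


R = 255 × (1-C) × (1-K) = 255 × 0.53 × 0.86 = 116.229 → 116
G = 255 × (1-M) × (1-K) = 255 × 0.49 × 0.86 = 107.457 → 107
B = 255 × (1-Y) × (1-K) = 255 × 0.80 × 0.86 = 175.44 → 175
= RGB(116, 107, 175)


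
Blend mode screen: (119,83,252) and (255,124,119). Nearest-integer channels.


Screen: C = 255 - (255-A)×(255-B)/255, rounded to nearest integer
R: 255 - (255-119)×(255-255)/255 = 255 - 0/255 ≈ 255 - 0.000 = 255.000 → 255
G: 255 - (255-83)×(255-124)/255 = 255 - 22532/255 ≈ 255 - 88.361 = 166.639 → 167
B: 255 - (255-252)×(255-119)/255 = 255 - 408/255 ≈ 255 - 1.600 = 253.400 → 253
= RGB(255, 167, 253)


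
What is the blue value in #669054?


Color: #669054
R = 66 = 102
G = 90 = 144
B = 54 = 84
Blue = 84


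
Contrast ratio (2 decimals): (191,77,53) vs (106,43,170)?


Linearize each sRGB channel c=v/255: c/12.92 if c ≤ 0.04045 else ((c+0.055)/1.055)^2.4
L = 0.2126×R_lin + 0.7152×G_lin + 0.0722×B_lin
Color 1 (191,77,53):
  R=191: 191/255≈0.7490 > 0.04045 → ((0.7490+0.055)/1.055)^2.4 ≈ 0.52100
  G=77: 77/255≈0.3020 > 0.04045 → ((0.3020+0.055)/1.055)^2.4 ≈ 0.07421
  B=53: 53/255≈0.2078 > 0.04045 → ((0.2078+0.055)/1.055)^2.4 ≈ 0.03560
  L1 = 0.2126×0.52100 + 0.7152×0.07421 + 0.0722×0.03560 ≈ 0.16641
Color 2 (106,43,170):
  R=106: 106/255≈0.4157 > 0.04045 → ((0.4157+0.055)/1.055)^2.4 ≈ 0.14413
  G=43: 43/255≈0.1686 > 0.04045 → ((0.1686+0.055)/1.055)^2.4 ≈ 0.02416
  B=170: 170/255≈0.6667 > 0.04045 → ((0.6667+0.055)/1.055)^2.4 ≈ 0.40198
  L2 = 0.2126×0.14413 + 0.7152×0.02416 + 0.0722×0.40198 ≈ 0.07694
Lighter = 0.16641, Darker = 0.07694
Ratio = (L_lighter + 0.05) / (L_darker + 0.05)
Ratio = (0.16641 + 0.05) / (0.07694 + 0.05) = 0.21641 / 0.12694 ≈ 1.7048
Ratio ≈ 1.70:1


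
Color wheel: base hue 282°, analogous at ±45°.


Base hue: 282°
Left analog: (282 - 45) mod 360 = 237°
Right analog: (282 + 45) mod 360 = 327°
Analogous hues = 237° and 327°


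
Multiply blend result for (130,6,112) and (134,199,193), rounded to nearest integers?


Multiply: C = A×B/255, rounded to nearest integer
R: 130×134/255 = 17420/255 ≈ 68.314 → 68
G: 6×199/255 = 1194/255 ≈ 4.682 → 5
B: 112×193/255 = 21616/255 ≈ 84.769 → 85
= RGB(68, 5, 85)


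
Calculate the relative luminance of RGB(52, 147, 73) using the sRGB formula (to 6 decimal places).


Linearize each channel (sRGB transfer function): c = v/255; c_lin = c/12.92 if c ≤ 0.04045, else ((c+0.055)/1.055)^2.4
  R: 52/255 ≈ 0.203922 > 0.04045 → ((0.203922+0.055)/1.055)^2.4 ≈ 0.034340
  G: 147/255 ≈ 0.576471 > 0.04045 → ((0.576471+0.055)/1.055)^2.4 ≈ 0.291771
  B: 73/255 ≈ 0.286275 > 0.04045 → ((0.286275+0.055)/1.055)^2.4 ≈ 0.066626
R_lin = 0.034340, G_lin = 0.291771, B_lin = 0.066626
L = 0.2126×R + 0.7152×G + 0.0722×B
L = 0.2126×0.034340 + 0.7152×0.291771 + 0.0722×0.066626
L ≈ 0.220785


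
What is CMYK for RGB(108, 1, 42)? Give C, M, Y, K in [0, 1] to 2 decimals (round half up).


R'=108/255≈0.4235, G'=1/255≈0.0039, B'=42/255≈0.1647
K = 1 - max(R',G',B') = 1 - 108/255 = 147/255 = 0.57647… → 0.58
(1-R'-K)/(1-K) simplifies to (max-R)/max with max = 108:
C = (108-108)/108 = 0/108 = 0 → 0.00
M = (108-1)/108 = 107/108 = 0.99074… → 0.99
Y = (108-42)/108 = 66/108 = 0.61111… → 0.61
= CMYK(0.00, 0.99, 0.61, 0.58)


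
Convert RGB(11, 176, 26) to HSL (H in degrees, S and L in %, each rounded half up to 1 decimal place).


Normalize: R'=11/255≈0.0431, G'=176/255≈0.6902, B'=26/255≈0.1020
Max=176/255, Min=11/255, Δ=Max-Min=165/255
L = (Max+Min)/2 = (176+11)/510 = 187/510 = 0.36666… → L = 36.7%
L ≤ 0.5 → S = Δ/(Max+Min) = 165/(176+11) = 165/187 = 0.88235… → S = 88.2%
(the 1/255 factors cancel in S and H, so raw channel differences can be used)
Max is G' → H = 60 × ((B-R)/Δ + 2) = 60 × ((26-11)/165 + 2)
  15/165 + 2 = 0.0909… + 2 = 2.0909…
  H = 60 × 2.0909… = 125.454…° → H = 125.5°
= HSL(125.5°, 88.2%, 36.7%)


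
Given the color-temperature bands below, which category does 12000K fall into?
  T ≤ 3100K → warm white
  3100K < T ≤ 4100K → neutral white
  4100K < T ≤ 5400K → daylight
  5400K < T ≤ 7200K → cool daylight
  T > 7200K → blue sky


Temperature: 12000K
12000K > 7200K → blue sky
Classification: blue sky


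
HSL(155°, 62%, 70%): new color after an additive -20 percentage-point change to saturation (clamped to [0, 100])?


Original S = 62%
Adjustment = -20 percentage points
New S = 62 + (-20) = 42
Clamp to [0, 100] → 42
= HSL(155°, 42%, 70%)


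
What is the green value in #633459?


Color: #633459
R = 63 = 99
G = 34 = 52
B = 59 = 89
Green = 52


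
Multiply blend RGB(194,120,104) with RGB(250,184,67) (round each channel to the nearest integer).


Multiply: C = A×B/255, rounded to nearest integer
R: 194×250/255 = 48500/255 ≈ 190.196 → 190
G: 120×184/255 = 22080/255 ≈ 86.588 → 87
B: 104×67/255 = 6968/255 ≈ 27.325 → 27
= RGB(190, 87, 27)


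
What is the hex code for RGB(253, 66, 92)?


R = 253 → FD (hex)
G = 66 → 42 (hex)
B = 92 → 5C (hex)
Hex = #FD425C


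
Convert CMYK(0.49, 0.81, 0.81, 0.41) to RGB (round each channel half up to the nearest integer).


R = 255 × (1-C) × (1-K) = 255 × 0.51 × 0.59 = 76.7295 → 77
G = 255 × (1-M) × (1-K) = 255 × 0.19 × 0.59 = 28.5855 → 29
B = 255 × (1-Y) × (1-K) = 255 × 0.19 × 0.59 = 28.5855 → 29
= RGB(77, 29, 29)


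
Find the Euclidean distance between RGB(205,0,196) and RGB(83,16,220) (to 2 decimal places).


d = √[(R₁-R₂)² + (G₁-G₂)² + (B₁-B₂)²]
d = √[(205-83)² + (0-16)² + (196-220)²]
d = √[14884 + 256 + 576]
d = √15716
d ≈ 125.36


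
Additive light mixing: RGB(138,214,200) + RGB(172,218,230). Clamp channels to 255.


Additive: each channel = min(255, C₁+C₂)
R: 138+172 = 310 → 255
G: 214+218 = 432 → 255
B: 200+230 = 430 → 255
= RGB(255, 255, 255)


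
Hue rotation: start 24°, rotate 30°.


New hue = (H + rotation) mod 360
New hue = (24 + 30) mod 360
= 54 mod 360
= 54°


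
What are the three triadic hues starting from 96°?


Triadic: equally spaced at 120° intervals
H1 = 96°
H2 = (96 + 120) mod 360 = 216°
H3 = (96 + 240) mod 360 = 336°
Triadic = 96°, 216°, 336°


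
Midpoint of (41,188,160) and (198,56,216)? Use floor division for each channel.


Midpoint: each channel = ⌊(C₁+C₂)/2⌋
R: ⌊(41+198)/2⌋ = 119
G: ⌊(188+56)/2⌋ = 122
B: ⌊(160+216)/2⌋ = 188
= RGB(119, 122, 188)


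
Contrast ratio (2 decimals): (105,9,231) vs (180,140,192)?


Linearize each sRGB channel c=v/255: c/12.92 if c ≤ 0.04045 else ((c+0.055)/1.055)^2.4
L = 0.2126×R_lin + 0.7152×G_lin + 0.0722×B_lin
Color 1 (105,9,231):
  R=105: 105/255≈0.4118 > 0.04045 → ((0.4118+0.055)/1.055)^2.4 ≈ 0.14126
  G=9: 9/255≈0.0353 ≤ 0.04045 → 0.0353/12.92 ≈ 0.00273
  B=231: 231/255≈0.9059 > 0.04045 → ((0.9059+0.055)/1.055)^2.4 ≈ 0.79910
  L1 = 0.2126×0.14126 + 0.7152×0.00273 + 0.0722×0.79910 ≈ 0.08968
Color 2 (180,140,192):
  R=180: 180/255≈0.7059 > 0.04045 → ((0.7059+0.055)/1.055)^2.4 ≈ 0.45641
  G=140: 140/255≈0.5490 > 0.04045 → ((0.5490+0.055)/1.055)^2.4 ≈ 0.26225
  B=192: 192/255≈0.7529 > 0.04045 → ((0.7529+0.055)/1.055)^2.4 ≈ 0.52712
  L2 = 0.2126×0.45641 + 0.7152×0.26225 + 0.0722×0.52712 ≈ 0.32265
Lighter = 0.32265, Darker = 0.08968
Ratio = (L_lighter + 0.05) / (L_darker + 0.05)
Ratio = (0.32265 + 0.05) / (0.08968 + 0.05) = 0.37265 / 0.13968 ≈ 2.6679
Ratio ≈ 2.67:1


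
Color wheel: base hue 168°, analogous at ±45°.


Base hue: 168°
Left analog: (168 - 45) mod 360 = 123°
Right analog: (168 + 45) mod 360 = 213°
Analogous hues = 123° and 213°


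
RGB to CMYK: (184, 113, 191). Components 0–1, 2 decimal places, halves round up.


R'=184/255≈0.7216, G'=113/255≈0.4431, B'=191/255≈0.7490
K = 1 - max(R',G',B') = 1 - 191/255 = 64/255 = 0.25098… → 0.25
(1-R'-K)/(1-K) simplifies to (max-R)/max with max = 191:
C = (191-184)/191 = 7/191 = 0.03664… → 0.04
M = (191-113)/191 = 78/191 = 0.40837… → 0.41
Y = (191-191)/191 = 0/191 = 0 → 0.00
= CMYK(0.04, 0.41, 0.00, 0.25)


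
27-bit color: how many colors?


Colors = 2^bits = 2^27
= 134,217,728 colors


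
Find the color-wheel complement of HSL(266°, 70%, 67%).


Complement = opposite side of color wheel = hue + 180°
H' = (266 + 180) mod 360 = 86°
S and L unchanged.
= HSL(86°, 70%, 67%)


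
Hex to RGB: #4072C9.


40 → 64 (R)
72 → 114 (G)
C9 → 201 (B)
= RGB(64, 114, 201)


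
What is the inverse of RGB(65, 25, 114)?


Invert: (255-R, 255-G, 255-B)
R: 255-65 = 190
G: 255-25 = 230
B: 255-114 = 141
= RGB(190, 230, 141)


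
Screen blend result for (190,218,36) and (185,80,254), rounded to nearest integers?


Screen: C = 255 - (255-A)×(255-B)/255, rounded to nearest integer
R: 255 - (255-190)×(255-185)/255 = 255 - 4550/255 ≈ 255 - 17.843 = 237.157 → 237
G: 255 - (255-218)×(255-80)/255 = 255 - 6475/255 ≈ 255 - 25.392 = 229.608 → 230
B: 255 - (255-36)×(255-254)/255 = 255 - 219/255 ≈ 255 - 0.859 = 254.141 → 254
= RGB(237, 230, 254)


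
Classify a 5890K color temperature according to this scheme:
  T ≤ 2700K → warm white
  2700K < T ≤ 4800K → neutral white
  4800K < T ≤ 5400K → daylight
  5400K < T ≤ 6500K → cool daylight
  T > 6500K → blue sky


Temperature: 5890K
5400K < 5890K ≤ 6500K → cool daylight
Classification: cool daylight


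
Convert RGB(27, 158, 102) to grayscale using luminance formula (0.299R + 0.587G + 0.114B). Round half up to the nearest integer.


Gray = 0.299×R + 0.587×G + 0.114×B
Gray = 0.299×27 + 0.587×158 + 0.114×102
Gray = 8.073 + 92.746 + 11.628
Gray = 112.447 → round half up → 112
Gray = 112


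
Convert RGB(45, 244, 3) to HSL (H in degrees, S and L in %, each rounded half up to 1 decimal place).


Normalize: R'=45/255≈0.1765, G'=244/255≈0.9569, B'=3/255≈0.0118
Max=244/255, Min=3/255, Δ=Max-Min=241/255
L = (Max+Min)/2 = (244+3)/510 = 247/510 = 0.48431… → L = 48.4%
L ≤ 0.5 → S = Δ/(Max+Min) = 241/(244+3) = 241/247 = 0.97570… → S = 97.6%
(the 1/255 factors cancel in S and H, so raw channel differences can be used)
Max is G' → H = 60 × ((B-R)/Δ + 2) = 60 × ((3-45)/241 + 2)
  -42/241 + 2 = -0.1742… + 2 = 1.8257…
  H = 60 × 1.8257… = 109.543…° → H = 109.5°
= HSL(109.5°, 97.6%, 48.4%)


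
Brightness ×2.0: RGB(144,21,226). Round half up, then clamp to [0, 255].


Multiply each channel by 2.0, round half up, clamp to [0, 255]
R: 144×2.0 = 288 → clamp → 255
G: 21×2.0 = 42
B: 226×2.0 = 452 → clamp → 255
= RGB(255, 42, 255)


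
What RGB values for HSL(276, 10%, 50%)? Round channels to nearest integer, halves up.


H=276°, S=0.10, L=0.50
C = (1-|2L-1|)×S = (1-|0.00|)×0.10 = 0.1
H' = H/60 = 276/60 ≈ 4.6000; X = C×(1-|H' mod 2 - 1|) = 0.06
m = L - C/2 = 0.50 - 0.05 = 0.45
Sector ⌊H'⌋ = 4 → (R',G',B') = (0.06, 0.0, 0.1)
RGB = ((R'+m)×255, (G'+m)×255, (B'+m)×255) = (130.05, 114.75, 140.25)
Round half up → RGB(130, 115, 140)


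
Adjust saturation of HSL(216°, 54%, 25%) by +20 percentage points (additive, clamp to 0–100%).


Original S = 54%
Adjustment = +20 percentage points
New S = 54 + (20) = 74
Clamp to [0, 100] → 74
= HSL(216°, 74%, 25%)


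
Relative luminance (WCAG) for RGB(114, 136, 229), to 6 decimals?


Linearize each channel (sRGB transfer function): c = v/255; c_lin = c/12.92 if c ≤ 0.04045, else ((c+0.055)/1.055)^2.4
  R: 114/255 ≈ 0.447059 > 0.04045 → ((0.447059+0.055)/1.055)^2.4 ≈ 0.168269
  G: 136/255 ≈ 0.533333 > 0.04045 → ((0.533333+0.055)/1.055)^2.4 ≈ 0.246201
  B: 229/255 ≈ 0.898039 > 0.04045 → ((0.898039+0.055)/1.055)^2.4 ≈ 0.783538
R_lin = 0.168269, G_lin = 0.246201, B_lin = 0.783538
L = 0.2126×R + 0.7152×G + 0.0722×B
L = 0.2126×0.168269 + 0.7152×0.246201 + 0.0722×0.783538
L ≈ 0.268429


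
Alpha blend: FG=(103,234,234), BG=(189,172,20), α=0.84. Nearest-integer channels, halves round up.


C = α×F + (1-α)×B, with 1-α = 0.16
R: 0.84×103 + 0.16×189 = 86.52 + 30.24 = 116.76 → 117
G: 0.84×234 + 0.16×172 = 196.56 + 27.52 = 224.08 → 224
B: 0.84×234 + 0.16×20 = 196.56 + 3.20 = 199.76 → 200
= RGB(117, 224, 200)


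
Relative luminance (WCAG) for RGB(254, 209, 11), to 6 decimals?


Linearize each channel (sRGB transfer function): c = v/255; c_lin = c/12.92 if c ≤ 0.04045, else ((c+0.055)/1.055)^2.4
  R: 254/255 ≈ 0.996078 > 0.04045 → ((0.996078+0.055)/1.055)^2.4 ≈ 0.991102
  G: 209/255 ≈ 0.819608 > 0.04045 → ((0.819608+0.055)/1.055)^2.4 ≈ 0.637597
  B: 11/255 ≈ 0.043137 > 0.04045 → ((0.043137+0.055)/1.055)^2.4 ≈ 0.003347
R_lin = 0.991102, G_lin = 0.637597, B_lin = 0.003347
L = 0.2126×R + 0.7152×G + 0.0722×B
L = 0.2126×0.991102 + 0.7152×0.637597 + 0.0722×0.003347
L ≈ 0.666959


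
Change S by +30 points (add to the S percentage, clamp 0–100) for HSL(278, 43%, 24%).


Original S = 43%
Adjustment = +30 percentage points
New S = 43 + (30) = 73
Clamp to [0, 100] → 73
= HSL(278°, 73%, 24%)


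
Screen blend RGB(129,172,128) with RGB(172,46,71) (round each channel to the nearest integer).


Screen: C = 255 - (255-A)×(255-B)/255, rounded to nearest integer
R: 255 - (255-129)×(255-172)/255 = 255 - 10458/255 ≈ 255 - 41.012 = 213.988 → 214
G: 255 - (255-172)×(255-46)/255 = 255 - 17347/255 ≈ 255 - 68.027 = 186.973 → 187
B: 255 - (255-128)×(255-71)/255 = 255 - 23368/255 ≈ 255 - 91.639 = 163.361 → 163
= RGB(214, 187, 163)


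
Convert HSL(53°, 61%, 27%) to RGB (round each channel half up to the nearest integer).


H=53°, S=0.61, L=0.27
C = (1-|2L-1|)×S = (1-|-0.46|)×0.61 = 0.3294
H' = H/60 = 53/60 ≈ 0.8833; X = C×(1-|H' mod 2 - 1|) = 0.29097
m = L - C/2 = 0.27 - 0.1647 = 0.1053
Sector ⌊H'⌋ = 0 → (R',G',B') = (0.3294, 0.29097, 0.0)
RGB = ((R'+m)×255, (G'+m)×255, (B'+m)×255) = (110.8485, 101.04885, 26.8515)
Round half up → RGB(111, 101, 27)


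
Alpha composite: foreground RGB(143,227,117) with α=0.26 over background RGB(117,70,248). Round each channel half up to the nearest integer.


C = α×F + (1-α)×B, with 1-α = 0.74
R: 0.26×143 + 0.74×117 = 37.18 + 86.58 = 123.76 → 124
G: 0.26×227 + 0.74×70 = 59.02 + 51.80 = 110.82 → 111
B: 0.26×117 + 0.74×248 = 30.42 + 183.52 = 213.94 → 214
= RGB(124, 111, 214)


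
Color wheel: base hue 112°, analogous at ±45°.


Base hue: 112°
Left analog: (112 - 45) mod 360 = 67°
Right analog: (112 + 45) mod 360 = 157°
Analogous hues = 67° and 157°


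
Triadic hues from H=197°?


Triadic: equally spaced at 120° intervals
H1 = 197°
H2 = (197 + 120) mod 360 = 317°
H3 = (197 + 240) mod 360 = 77°
Triadic = 197°, 317°, 77°


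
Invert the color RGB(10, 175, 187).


Invert: (255-R, 255-G, 255-B)
R: 255-10 = 245
G: 255-175 = 80
B: 255-187 = 68
= RGB(245, 80, 68)


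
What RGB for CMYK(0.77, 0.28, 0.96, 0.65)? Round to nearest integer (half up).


R = 255 × (1-C) × (1-K) = 255 × 0.23 × 0.35 = 20.5275 → 21
G = 255 × (1-M) × (1-K) = 255 × 0.72 × 0.35 = 64.26 → 64
B = 255 × (1-Y) × (1-K) = 255 × 0.04 × 0.35 = 3.57 → 4
= RGB(21, 64, 4)


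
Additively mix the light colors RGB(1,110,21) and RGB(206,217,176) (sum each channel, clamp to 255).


Additive: each channel = min(255, C₁+C₂)
R: 1+206 = 207 → 207
G: 110+217 = 327 → 255
B: 21+176 = 197 → 197
= RGB(207, 255, 197)


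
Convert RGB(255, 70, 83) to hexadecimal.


R = 255 → FF (hex)
G = 70 → 46 (hex)
B = 83 → 53 (hex)
Hex = #FF4653


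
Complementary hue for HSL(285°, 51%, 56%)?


Complement = opposite side of color wheel = hue + 180°
H' = (285 + 180) mod 360 = 105°
S and L unchanged.
= HSL(105°, 51%, 56%)


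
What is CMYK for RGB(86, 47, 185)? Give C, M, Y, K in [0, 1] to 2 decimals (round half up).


R'=86/255≈0.3373, G'=47/255≈0.1843, B'=185/255≈0.7255
K = 1 - max(R',G',B') = 1 - 185/255 = 70/255 = 0.27450… → 0.27
(1-R'-K)/(1-K) simplifies to (max-R)/max with max = 185:
C = (185-86)/185 = 99/185 = 0.53513… → 0.54
M = (185-47)/185 = 138/185 = 0.74594… → 0.75
Y = (185-185)/185 = 0/185 = 0 → 0.00
= CMYK(0.54, 0.75, 0.00, 0.27)


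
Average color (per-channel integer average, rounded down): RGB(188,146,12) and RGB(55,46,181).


Midpoint: each channel = ⌊(C₁+C₂)/2⌋
R: ⌊(188+55)/2⌋ = 121
G: ⌊(146+46)/2⌋ = 96
B: ⌊(12+181)/2⌋ = 96
= RGB(121, 96, 96)


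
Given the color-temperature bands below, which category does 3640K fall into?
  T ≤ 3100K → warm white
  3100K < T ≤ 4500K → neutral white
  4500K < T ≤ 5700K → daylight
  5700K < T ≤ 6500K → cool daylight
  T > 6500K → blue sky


Temperature: 3640K
3100K < 3640K ≤ 4500K → neutral white
Classification: neutral white


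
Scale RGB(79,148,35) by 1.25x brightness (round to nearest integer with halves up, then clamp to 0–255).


Multiply each channel by 1.25, round half up, clamp to [0, 255]
R: 79×1.25 = 98.75 → round → 99
G: 148×1.25 = 185
B: 35×1.25 = 43.75 → round → 44
= RGB(99, 185, 44)


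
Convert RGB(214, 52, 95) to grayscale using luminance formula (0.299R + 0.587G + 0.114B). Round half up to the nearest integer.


Gray = 0.299×R + 0.587×G + 0.114×B
Gray = 0.299×214 + 0.587×52 + 0.114×95
Gray = 63.986 + 30.524 + 10.830
Gray = 105.340 → round half up → 105
Gray = 105


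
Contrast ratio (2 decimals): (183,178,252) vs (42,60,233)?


Linearize each sRGB channel c=v/255: c/12.92 if c ≤ 0.04045 else ((c+0.055)/1.055)^2.4
L = 0.2126×R_lin + 0.7152×G_lin + 0.0722×B_lin
Color 1 (183,178,252):
  R=183: 183/255≈0.7176 > 0.04045 → ((0.7176+0.055)/1.055)^2.4 ≈ 0.47353
  G=178: 178/255≈0.6980 > 0.04045 → ((0.6980+0.055)/1.055)^2.4 ≈ 0.44520
  B=252: 252/255≈0.9882 > 0.04045 → ((0.9882+0.055)/1.055)^2.4 ≈ 0.97345
  L1 = 0.2126×0.47353 + 0.7152×0.44520 + 0.0722×0.97345 ≈ 0.48936
Color 2 (42,60,233):
  R=42: 42/255≈0.1647 > 0.04045 → ((0.1647+0.055)/1.055)^2.4 ≈ 0.02315
  G=60: 60/255≈0.2353 > 0.04045 → ((0.2353+0.055)/1.055)^2.4 ≈ 0.04519
  B=233: 233/255≈0.9137 > 0.04045 → ((0.9137+0.055)/1.055)^2.4 ≈ 0.81485
  L2 = 0.2126×0.02315 + 0.7152×0.04519 + 0.0722×0.81485 ≈ 0.09607
Lighter = 0.48936, Darker = 0.09607
Ratio = (L_lighter + 0.05) / (L_darker + 0.05)
Ratio = (0.48936 + 0.05) / (0.09607 + 0.05) = 0.53936 / 0.14607 ≈ 3.6925
Ratio ≈ 3.69:1


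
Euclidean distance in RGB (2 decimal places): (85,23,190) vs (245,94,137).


d = √[(R₁-R₂)² + (G₁-G₂)² + (B₁-B₂)²]
d = √[(85-245)² + (23-94)² + (190-137)²]
d = √[25600 + 5041 + 2809]
d = √33450
d ≈ 182.89


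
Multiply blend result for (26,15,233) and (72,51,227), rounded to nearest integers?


Multiply: C = A×B/255, rounded to nearest integer
R: 26×72/255 = 1872/255 ≈ 7.341 → 7
G: 15×51/255 = 765/255 ≈ 3.000 → 3
B: 233×227/255 = 52891/255 ≈ 207.416 → 207
= RGB(7, 3, 207)


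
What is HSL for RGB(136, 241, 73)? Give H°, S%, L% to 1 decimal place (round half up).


Normalize: R'=136/255≈0.5333, G'=241/255≈0.9451, B'=73/255≈0.2863
Max=241/255, Min=73/255, Δ=Max-Min=168/255
L = (Max+Min)/2 = (241+73)/510 = 314/510 = 0.61568… → L = 61.6%
L > 0.5 → S = Δ/(2-Max-Min) = 168/(510-241-73) = 168/196 = 0.85714… → S = 85.7%
(the 1/255 factors cancel in S and H, so raw channel differences can be used)
Max is G' → H = 60 × ((B-R)/Δ + 2) = 60 × ((73-136)/168 + 2)
  -63/168 + 2 = -0.375 + 2 = 1.625
  H = 60 × 1.625 = 97.5° → H = 97.5°
= HSL(97.5°, 85.7%, 61.6%)


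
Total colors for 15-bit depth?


Colors = 2^bits = 2^15
= 32,768 colors


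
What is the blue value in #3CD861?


Color: #3CD861
R = 3C = 60
G = D8 = 216
B = 61 = 97
Blue = 97


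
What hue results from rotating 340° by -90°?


New hue = (H + rotation) mod 360
New hue = (340 -90) mod 360
= 250 mod 360
= 250°


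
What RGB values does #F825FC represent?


F8 → 248 (R)
25 → 37 (G)
FC → 252 (B)
= RGB(248, 37, 252)


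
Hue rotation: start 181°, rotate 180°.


New hue = (H + rotation) mod 360
New hue = (181 + 180) mod 360
= 361 mod 360
= 1°


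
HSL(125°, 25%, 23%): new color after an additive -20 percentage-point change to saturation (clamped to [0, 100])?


Original S = 25%
Adjustment = -20 percentage points
New S = 25 + (-20) = 5
Clamp to [0, 100] → 5
= HSL(125°, 5%, 23%)


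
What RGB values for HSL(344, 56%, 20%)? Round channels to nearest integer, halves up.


H=344°, S=0.56, L=0.20
C = (1-|2L-1|)×S = (1-|-0.60|)×0.56 = 0.224
H' = H/60 = 344/60 ≈ 5.7333; X = C×(1-|H' mod 2 - 1|) ≈ 0.0597
m = L - C/2 = 0.20 - 0.112 = 0.088
Sector ⌊H'⌋ = 5 → (R',G',B') = (0.224, 0.0, ≈0.0597)
RGB = ((R'+m)×255, (G'+m)×255, (B'+m)×255) = (79.56, 22.44, 37.672)
Round half up → RGB(80, 22, 38)


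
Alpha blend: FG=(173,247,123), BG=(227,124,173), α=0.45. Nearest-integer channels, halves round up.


C = α×F + (1-α)×B, with 1-α = 0.55
R: 0.45×173 + 0.55×227 = 77.85 + 124.85 = 202.70 → 203
G: 0.45×247 + 0.55×124 = 111.15 + 68.20 = 179.35 → 179
B: 0.45×123 + 0.55×173 = 55.35 + 95.15 = 150.50 → 151
= RGB(203, 179, 151)


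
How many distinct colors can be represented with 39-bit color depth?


Colors = 2^bits = 2^39
= 549,755,813,888 colors


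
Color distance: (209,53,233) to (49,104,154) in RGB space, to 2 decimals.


d = √[(R₁-R₂)² + (G₁-G₂)² + (B₁-B₂)²]
d = √[(209-49)² + (53-104)² + (233-154)²]
d = √[25600 + 2601 + 6241]
d = √34442
d ≈ 185.59


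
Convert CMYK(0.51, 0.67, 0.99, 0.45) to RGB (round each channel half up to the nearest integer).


R = 255 × (1-C) × (1-K) = 255 × 0.49 × 0.55 = 68.7225 → 69
G = 255 × (1-M) × (1-K) = 255 × 0.33 × 0.55 = 46.2825 → 46
B = 255 × (1-Y) × (1-K) = 255 × 0.01 × 0.55 = 1.4025 → 1
= RGB(69, 46, 1)


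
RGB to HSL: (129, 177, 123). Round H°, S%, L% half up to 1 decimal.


Normalize: R'=129/255≈0.5059, G'=177/255≈0.6941, B'=123/255≈0.4824
Max=177/255, Min=123/255, Δ=Max-Min=54/255
L = (Max+Min)/2 = (177+123)/510 = 300/510 = 0.58823… → L = 58.8%
L > 0.5 → S = Δ/(2-Max-Min) = 54/(510-177-123) = 54/210 = 0.25714… → S = 25.7%
(the 1/255 factors cancel in S and H, so raw channel differences can be used)
Max is G' → H = 60 × ((B-R)/Δ + 2) = 60 × ((123-129)/54 + 2)
  -6/54 + 2 = -0.1111… + 2 = 1.8888…
  H = 60 × 1.8888… = 113.333…° → H = 113.3°
= HSL(113.3°, 25.7%, 58.8%)


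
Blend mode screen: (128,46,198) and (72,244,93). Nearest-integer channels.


Screen: C = 255 - (255-A)×(255-B)/255, rounded to nearest integer
R: 255 - (255-128)×(255-72)/255 = 255 - 23241/255 ≈ 255 - 91.141 = 163.859 → 164
G: 255 - (255-46)×(255-244)/255 = 255 - 2299/255 ≈ 255 - 9.016 = 245.984 → 246
B: 255 - (255-198)×(255-93)/255 = 255 - 9234/255 ≈ 255 - 36.212 = 218.788 → 219
= RGB(164, 246, 219)


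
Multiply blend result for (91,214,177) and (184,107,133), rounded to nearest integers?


Multiply: C = A×B/255, rounded to nearest integer
R: 91×184/255 = 16744/255 ≈ 65.663 → 66
G: 214×107/255 = 22898/255 ≈ 89.796 → 90
B: 177×133/255 = 23541/255 ≈ 92.318 → 92
= RGB(66, 90, 92)


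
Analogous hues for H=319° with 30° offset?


Base hue: 319°
Left analog: (319 - 30) mod 360 = 289°
Right analog: (319 + 30) mod 360 = 349°
Analogous hues = 289° and 349°


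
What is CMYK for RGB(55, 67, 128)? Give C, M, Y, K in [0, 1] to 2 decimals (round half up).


R'=55/255≈0.2157, G'=67/255≈0.2627, B'=128/255≈0.5020
K = 1 - max(R',G',B') = 1 - 128/255 = 127/255 = 0.49803… → 0.50
(1-R'-K)/(1-K) simplifies to (max-R)/max with max = 128:
C = (128-55)/128 = 73/128 = 0.57031… → 0.57
M = (128-67)/128 = 61/128 = 0.47656… → 0.48
Y = (128-128)/128 = 0/128 = 0 → 0.00
= CMYK(0.57, 0.48, 0.00, 0.50)


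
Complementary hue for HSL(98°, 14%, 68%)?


Complement = opposite side of color wheel = hue + 180°
H' = (98 + 180) mod 360 = 278°
S and L unchanged.
= HSL(278°, 14%, 68%)


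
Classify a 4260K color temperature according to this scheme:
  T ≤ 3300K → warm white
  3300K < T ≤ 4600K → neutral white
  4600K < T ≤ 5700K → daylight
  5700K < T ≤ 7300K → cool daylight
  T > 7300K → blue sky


Temperature: 4260K
3300K < 4260K ≤ 4600K → neutral white
Classification: neutral white


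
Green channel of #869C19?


Color: #869C19
R = 86 = 134
G = 9C = 156
B = 19 = 25
Green = 156


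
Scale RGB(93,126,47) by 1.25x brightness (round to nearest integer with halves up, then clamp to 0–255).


Multiply each channel by 1.25, round half up, clamp to [0, 255]
R: 93×1.25 = 116.25 → round → 116
G: 126×1.25 = 157.5 → round → 158
B: 47×1.25 = 58.75 → round → 59
= RGB(116, 158, 59)


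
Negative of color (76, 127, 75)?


Invert: (255-R, 255-G, 255-B)
R: 255-76 = 179
G: 255-127 = 128
B: 255-75 = 180
= RGB(179, 128, 180)


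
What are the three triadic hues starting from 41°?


Triadic: equally spaced at 120° intervals
H1 = 41°
H2 = (41 + 120) mod 360 = 161°
H3 = (41 + 240) mod 360 = 281°
Triadic = 41°, 161°, 281°


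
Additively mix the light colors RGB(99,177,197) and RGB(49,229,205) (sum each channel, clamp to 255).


Additive: each channel = min(255, C₁+C₂)
R: 99+49 = 148 → 148
G: 177+229 = 406 → 255
B: 197+205 = 402 → 255
= RGB(148, 255, 255)


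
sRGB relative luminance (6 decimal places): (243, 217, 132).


Linearize each channel (sRGB transfer function): c = v/255; c_lin = c/12.92 if c ≤ 0.04045, else ((c+0.055)/1.055)^2.4
  R: 243/255 ≈ 0.952941 > 0.04045 → ((0.952941+0.055)/1.055)^2.4 ≈ 0.896269
  G: 217/255 ≈ 0.850980 > 0.04045 → ((0.850980+0.055)/1.055)^2.4 ≈ 0.693872
  B: 132/255 ≈ 0.517647 > 0.04045 → ((0.517647+0.055)/1.055)^2.4 ≈ 0.230740
R_lin = 0.896269, G_lin = 0.693872, B_lin = 0.230740
L = 0.2126×R + 0.7152×G + 0.0722×B
L = 0.2126×0.896269 + 0.7152×0.693872 + 0.0722×0.230740
L ≈ 0.703463


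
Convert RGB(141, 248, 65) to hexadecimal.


R = 141 → 8D (hex)
G = 248 → F8 (hex)
B = 65 → 41 (hex)
Hex = #8DF841


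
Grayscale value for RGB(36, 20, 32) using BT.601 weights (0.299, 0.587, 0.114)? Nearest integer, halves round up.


Gray = 0.299×R + 0.587×G + 0.114×B
Gray = 0.299×36 + 0.587×20 + 0.114×32
Gray = 10.764 + 11.740 + 3.648
Gray = 26.152 → round half up → 26
Gray = 26


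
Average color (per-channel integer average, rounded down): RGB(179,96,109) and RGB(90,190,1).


Midpoint: each channel = ⌊(C₁+C₂)/2⌋
R: ⌊(179+90)/2⌋ = 134
G: ⌊(96+190)/2⌋ = 143
B: ⌊(109+1)/2⌋ = 55
= RGB(134, 143, 55)


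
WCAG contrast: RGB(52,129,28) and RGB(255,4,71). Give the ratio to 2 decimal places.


Linearize each sRGB channel c=v/255: c/12.92 if c ≤ 0.04045 else ((c+0.055)/1.055)^2.4
L = 0.2126×R_lin + 0.7152×G_lin + 0.0722×B_lin
Color 1 (52,129,28):
  R=52: 52/255≈0.2039 > 0.04045 → ((0.2039+0.055)/1.055)^2.4 ≈ 0.03434
  G=129: 129/255≈0.5059 > 0.04045 → ((0.5059+0.055)/1.055)^2.4 ≈ 0.21953
  B=28: 28/255≈0.1098 > 0.04045 → ((0.1098+0.055)/1.055)^2.4 ≈ 0.01161
  L1 = 0.2126×0.03434 + 0.7152×0.21953 + 0.0722×0.01161 ≈ 0.16514
Color 2 (255,4,71):
  R=255: 255/255≈1.0000 > 0.04045 → ((1.0000+0.055)/1.055)^2.4 ≈ 1.00000
  G=4: 4/255≈0.0157 ≤ 0.04045 → 0.0157/12.92 ≈ 0.00121
  B=71: 71/255≈0.2784 > 0.04045 → ((0.2784+0.055)/1.055)^2.4 ≈ 0.06301
  L2 = 0.2126×1.00000 + 0.7152×0.00121 + 0.0722×0.06301 ≈ 0.21802
Lighter = 0.21802, Darker = 0.16514
Ratio = (L_lighter + 0.05) / (L_darker + 0.05)
Ratio = (0.21802 + 0.05) / (0.16514 + 0.05) = 0.26802 / 0.21514 ≈ 1.2458
Ratio ≈ 1.25:1


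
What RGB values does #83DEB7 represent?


83 → 131 (R)
DE → 222 (G)
B7 → 183 (B)
= RGB(131, 222, 183)


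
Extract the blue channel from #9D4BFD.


Color: #9D4BFD
R = 9D = 157
G = 4B = 75
B = FD = 253
Blue = 253


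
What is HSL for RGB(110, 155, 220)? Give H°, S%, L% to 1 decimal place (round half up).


Normalize: R'=110/255≈0.4314, G'=155/255≈0.6078, B'=220/255≈0.8627
Max=220/255, Min=110/255, Δ=Max-Min=110/255
L = (Max+Min)/2 = (220+110)/510 = 330/510 = 0.64705… → L = 64.7%
L > 0.5 → S = Δ/(2-Max-Min) = 110/(510-220-110) = 110/180 = 0.61111… → S = 61.1%
(the 1/255 factors cancel in S and H, so raw channel differences can be used)
Max is B' → H = 60 × ((R-G)/Δ + 4) = 60 × ((110-155)/110 + 4)
  -45/110 + 4 = -0.4090… + 4 = 3.5909…
  H = 60 × 3.5909… = 215.454…° → H = 215.5°
= HSL(215.5°, 61.1%, 64.7%)


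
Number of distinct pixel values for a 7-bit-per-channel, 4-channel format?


Total bits = 7 bits/channel × 4 channels = 28 bits
Distinct pixel values = 2^28
= 268,435,456 pixel values


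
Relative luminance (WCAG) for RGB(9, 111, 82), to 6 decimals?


Linearize each channel (sRGB transfer function): c = v/255; c_lin = c/12.92 if c ≤ 0.04045, else ((c+0.055)/1.055)^2.4
  R: 9/255 ≈ 0.035294 ≤ 0.04045 → 0.035294/12.92 ≈ 0.002732
  G: 111/255 ≈ 0.435294 > 0.04045 → ((0.435294+0.055)/1.055)^2.4 ≈ 0.158961
  B: 82/255 ≈ 0.321569 > 0.04045 → ((0.321569+0.055)/1.055)^2.4 ≈ 0.084376
R_lin = 0.002732, G_lin = 0.158961, B_lin = 0.084376
L = 0.2126×R + 0.7152×G + 0.0722×B
L = 0.2126×0.002732 + 0.7152×0.158961 + 0.0722×0.084376
L ≈ 0.120362


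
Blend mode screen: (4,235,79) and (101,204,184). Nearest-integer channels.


Screen: C = 255 - (255-A)×(255-B)/255, rounded to nearest integer
R: 255 - (255-4)×(255-101)/255 = 255 - 38654/255 ≈ 255 - 151.584 = 103.416 → 103
G: 255 - (255-235)×(255-204)/255 = 255 - 1020/255 ≈ 255 - 4.000 = 251.000 → 251
B: 255 - (255-79)×(255-184)/255 = 255 - 12496/255 ≈ 255 - 49.004 = 205.996 → 206
= RGB(103, 251, 206)


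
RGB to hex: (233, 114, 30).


R = 233 → E9 (hex)
G = 114 → 72 (hex)
B = 30 → 1E (hex)
Hex = #E9721E


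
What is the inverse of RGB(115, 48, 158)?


Invert: (255-R, 255-G, 255-B)
R: 255-115 = 140
G: 255-48 = 207
B: 255-158 = 97
= RGB(140, 207, 97)


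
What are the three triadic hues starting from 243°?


Triadic: equally spaced at 120° intervals
H1 = 243°
H2 = (243 + 120) mod 360 = 3°
H3 = (243 + 240) mod 360 = 123°
Triadic = 243°, 3°, 123°


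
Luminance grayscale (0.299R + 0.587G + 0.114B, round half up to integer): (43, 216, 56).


Gray = 0.299×R + 0.587×G + 0.114×B
Gray = 0.299×43 + 0.587×216 + 0.114×56
Gray = 12.857 + 126.792 + 6.384
Gray = 146.033 → round half up → 146
Gray = 146


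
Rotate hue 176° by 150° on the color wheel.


New hue = (H + rotation) mod 360
New hue = (176 + 150) mod 360
= 326 mod 360
= 326°


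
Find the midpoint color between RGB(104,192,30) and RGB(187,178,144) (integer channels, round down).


Midpoint: each channel = ⌊(C₁+C₂)/2⌋
R: ⌊(104+187)/2⌋ = 145
G: ⌊(192+178)/2⌋ = 185
B: ⌊(30+144)/2⌋ = 87
= RGB(145, 185, 87)


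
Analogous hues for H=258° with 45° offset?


Base hue: 258°
Left analog: (258 - 45) mod 360 = 213°
Right analog: (258 + 45) mod 360 = 303°
Analogous hues = 213° and 303°


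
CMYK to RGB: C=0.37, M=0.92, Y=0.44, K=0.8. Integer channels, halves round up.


R = 255 × (1-C) × (1-K) = 255 × 0.63 × 0.20 = 32.13 → 32
G = 255 × (1-M) × (1-K) = 255 × 0.08 × 0.20 = 4.08 → 4
B = 255 × (1-Y) × (1-K) = 255 × 0.56 × 0.20 = 28.56 → 29
= RGB(32, 4, 29)


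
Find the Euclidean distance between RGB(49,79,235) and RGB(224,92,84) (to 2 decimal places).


d = √[(R₁-R₂)² + (G₁-G₂)² + (B₁-B₂)²]
d = √[(49-224)² + (79-92)² + (235-84)²]
d = √[30625 + 169 + 22801]
d = √53595
d ≈ 231.51


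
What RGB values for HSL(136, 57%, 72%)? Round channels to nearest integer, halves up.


H=136°, S=0.57, L=0.72
C = (1-|2L-1|)×S = (1-|0.44|)×0.57 = 0.3192
H' = H/60 = 136/60 ≈ 2.2667; X = C×(1-|H' mod 2 - 1|) = 0.08512
m = L - C/2 = 0.72 - 0.1596 = 0.5604
Sector ⌊H'⌋ = 2 → (R',G',B') = (0.0, 0.3192, 0.08512)
RGB = ((R'+m)×255, (G'+m)×255, (B'+m)×255) = (142.902, 224.298, 164.6076)
Round half up → RGB(143, 224, 165)


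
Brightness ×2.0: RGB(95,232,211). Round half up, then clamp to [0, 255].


Multiply each channel by 2.0, round half up, clamp to [0, 255]
R: 95×2.0 = 190
G: 232×2.0 = 464 → clamp → 255
B: 211×2.0 = 422 → clamp → 255
= RGB(190, 255, 255)


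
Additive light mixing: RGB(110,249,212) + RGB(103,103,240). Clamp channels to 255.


Additive: each channel = min(255, C₁+C₂)
R: 110+103 = 213 → 213
G: 249+103 = 352 → 255
B: 212+240 = 452 → 255
= RGB(213, 255, 255)


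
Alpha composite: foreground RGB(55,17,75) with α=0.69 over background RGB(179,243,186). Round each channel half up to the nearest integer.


C = α×F + (1-α)×B, with 1-α = 0.31
R: 0.69×55 + 0.31×179 = 37.95 + 55.49 = 93.44 → 93
G: 0.69×17 + 0.31×243 = 11.73 + 75.33 = 87.06 → 87
B: 0.69×75 + 0.31×186 = 51.75 + 57.66 = 109.41 → 109
= RGB(93, 87, 109)


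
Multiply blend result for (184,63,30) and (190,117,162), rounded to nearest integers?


Multiply: C = A×B/255, rounded to nearest integer
R: 184×190/255 = 34960/255 ≈ 137.098 → 137
G: 63×117/255 = 7371/255 ≈ 28.906 → 29
B: 30×162/255 = 4860/255 ≈ 19.059 → 19
= RGB(137, 29, 19)


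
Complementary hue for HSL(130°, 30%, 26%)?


Complement = opposite side of color wheel = hue + 180°
H' = (130 + 180) mod 360 = 310°
S and L unchanged.
= HSL(310°, 30%, 26%)


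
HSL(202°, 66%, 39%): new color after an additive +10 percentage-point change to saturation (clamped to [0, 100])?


Original S = 66%
Adjustment = +10 percentage points
New S = 66 + (10) = 76
Clamp to [0, 100] → 76
= HSL(202°, 76%, 39%)


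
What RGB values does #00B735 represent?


00 → 0 (R)
B7 → 183 (G)
35 → 53 (B)
= RGB(0, 183, 53)


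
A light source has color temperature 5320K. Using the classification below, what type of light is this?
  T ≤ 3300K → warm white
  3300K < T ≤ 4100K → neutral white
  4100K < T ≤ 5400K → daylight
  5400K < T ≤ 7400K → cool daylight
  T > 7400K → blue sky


Temperature: 5320K
4100K < 5320K ≤ 5400K → daylight
Classification: daylight


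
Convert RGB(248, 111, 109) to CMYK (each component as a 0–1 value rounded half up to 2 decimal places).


R'=248/255≈0.9725, G'=111/255≈0.4353, B'=109/255≈0.4275
K = 1 - max(R',G',B') = 1 - 248/255 = 7/255 = 0.02745… → 0.03
(1-R'-K)/(1-K) simplifies to (max-R)/max with max = 248:
C = (248-248)/248 = 0/248 = 0 → 0.00
M = (248-111)/248 = 137/248 = 0.55241… → 0.55
Y = (248-109)/248 = 139/248 = 0.56048… → 0.56
= CMYK(0.00, 0.55, 0.56, 0.03)


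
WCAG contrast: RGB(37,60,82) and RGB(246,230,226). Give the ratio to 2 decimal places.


Linearize each sRGB channel c=v/255: c/12.92 if c ≤ 0.04045 else ((c+0.055)/1.055)^2.4
L = 0.2126×R_lin + 0.7152×G_lin + 0.0722×B_lin
Color 1 (37,60,82):
  R=37: 37/255≈0.1451 > 0.04045 → ((0.1451+0.055)/1.055)^2.4 ≈ 0.01850
  G=60: 60/255≈0.2353 > 0.04045 → ((0.2353+0.055)/1.055)^2.4 ≈ 0.04519
  B=82: 82/255≈0.3216 > 0.04045 → ((0.3216+0.055)/1.055)^2.4 ≈ 0.08438
  L1 = 0.2126×0.01850 + 0.7152×0.04519 + 0.0722×0.08438 ≈ 0.04234
Color 2 (246,230,226):
  R=246: 246/255≈0.9647 > 0.04045 → ((0.9647+0.055)/1.055)^2.4 ≈ 0.92158
  G=230: 230/255≈0.9020 > 0.04045 → ((0.9020+0.055)/1.055)^2.4 ≈ 0.79130
  B=226: 226/255≈0.8863 > 0.04045 → ((0.8863+0.055)/1.055)^2.4 ≈ 0.76052
  L2 = 0.2126×0.92158 + 0.7152×0.79130 + 0.0722×0.76052 ≈ 0.81677
Lighter = 0.81677, Darker = 0.04234
Ratio = (L_lighter + 0.05) / (L_darker + 0.05)
Ratio = (0.81677 + 0.05) / (0.04234 + 0.05) = 0.86677 / 0.09234 ≈ 9.3865
Ratio ≈ 9.39:1


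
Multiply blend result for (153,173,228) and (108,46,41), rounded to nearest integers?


Multiply: C = A×B/255, rounded to nearest integer
R: 153×108/255 = 16524/255 ≈ 64.800 → 65
G: 173×46/255 = 7958/255 ≈ 31.208 → 31
B: 228×41/255 = 9348/255 ≈ 36.659 → 37
= RGB(65, 31, 37)


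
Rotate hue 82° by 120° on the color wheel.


New hue = (H + rotation) mod 360
New hue = (82 + 120) mod 360
= 202 mod 360
= 202°


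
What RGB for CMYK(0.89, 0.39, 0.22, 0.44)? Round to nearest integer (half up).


R = 255 × (1-C) × (1-K) = 255 × 0.11 × 0.56 = 15.708 → 16
G = 255 × (1-M) × (1-K) = 255 × 0.61 × 0.56 = 87.108 → 87
B = 255 × (1-Y) × (1-K) = 255 × 0.78 × 0.56 = 111.384 → 111
= RGB(16, 87, 111)


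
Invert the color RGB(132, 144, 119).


Invert: (255-R, 255-G, 255-B)
R: 255-132 = 123
G: 255-144 = 111
B: 255-119 = 136
= RGB(123, 111, 136)


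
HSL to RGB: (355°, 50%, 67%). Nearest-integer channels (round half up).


H=355°, S=0.50, L=0.67
C = (1-|2L-1|)×S = (1-|0.34|)×0.50 = 0.33
H' = H/60 = 355/60 ≈ 5.9167; X = C×(1-|H' mod 2 - 1|) = 0.0275
m = L - C/2 = 0.67 - 0.165 = 0.505
Sector ⌊H'⌋ = 5 → (R',G',B') = (0.33, 0.0, 0.0275)
RGB = ((R'+m)×255, (G'+m)×255, (B'+m)×255) = (212.925, 128.775, 135.7875)
Round half up → RGB(213, 129, 136)


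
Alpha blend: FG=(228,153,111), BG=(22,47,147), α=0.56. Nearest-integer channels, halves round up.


C = α×F + (1-α)×B, with 1-α = 0.44
R: 0.56×228 + 0.44×22 = 127.68 + 9.68 = 137.36 → 137
G: 0.56×153 + 0.44×47 = 85.68 + 20.68 = 106.36 → 106
B: 0.56×111 + 0.44×147 = 62.16 + 64.68 = 126.84 → 127
= RGB(137, 106, 127)


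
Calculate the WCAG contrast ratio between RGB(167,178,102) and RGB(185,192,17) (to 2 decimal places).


Linearize each sRGB channel c=v/255: c/12.92 if c ≤ 0.04045 else ((c+0.055)/1.055)^2.4
L = 0.2126×R_lin + 0.7152×G_lin + 0.0722×B_lin
Color 1 (167,178,102):
  R=167: 167/255≈0.6549 > 0.04045 → ((0.6549+0.055)/1.055)^2.4 ≈ 0.38643
  G=178: 178/255≈0.6980 > 0.04045 → ((0.6980+0.055)/1.055)^2.4 ≈ 0.44520
  B=102: 102/255≈0.4000 > 0.04045 → ((0.4000+0.055)/1.055)^2.4 ≈ 0.13287
  L1 = 0.2126×0.38643 + 0.7152×0.44520 + 0.0722×0.13287 ≈ 0.41016
Color 2 (185,192,17):
  R=185: 185/255≈0.7255 > 0.04045 → ((0.7255+0.055)/1.055)^2.4 ≈ 0.48515
  G=192: 192/255≈0.7529 > 0.04045 → ((0.7529+0.055)/1.055)^2.4 ≈ 0.52712
  B=17: 17/255≈0.0667 > 0.04045 → ((0.0667+0.055)/1.055)^2.4 ≈ 0.00561
  L2 = 0.2126×0.48515 + 0.7152×0.52712 + 0.0722×0.00561 ≈ 0.48054
Lighter = 0.48054, Darker = 0.41016
Ratio = (L_lighter + 0.05) / (L_darker + 0.05)
Ratio = (0.48054 + 0.05) / (0.41016 + 0.05) = 0.53054 / 0.46016 ≈ 1.1530
Ratio ≈ 1.15:1


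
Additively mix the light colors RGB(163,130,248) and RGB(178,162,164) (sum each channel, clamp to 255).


Additive: each channel = min(255, C₁+C₂)
R: 163+178 = 341 → 255
G: 130+162 = 292 → 255
B: 248+164 = 412 → 255
= RGB(255, 255, 255)


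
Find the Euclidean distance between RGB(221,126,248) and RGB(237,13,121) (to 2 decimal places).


d = √[(R₁-R₂)² + (G₁-G₂)² + (B₁-B₂)²]
d = √[(221-237)² + (126-13)² + (248-121)²]
d = √[256 + 12769 + 16129]
d = √29154
d ≈ 170.75
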